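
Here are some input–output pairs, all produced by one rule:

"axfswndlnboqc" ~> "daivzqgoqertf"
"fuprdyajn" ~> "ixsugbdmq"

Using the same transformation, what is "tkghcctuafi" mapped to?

wnjkffwxdil

In each case the input is transformed by: shift every letter 3 places forward in the alphabet (wrapping around).
"tkghcctuafi" → "wnjkffwxdil".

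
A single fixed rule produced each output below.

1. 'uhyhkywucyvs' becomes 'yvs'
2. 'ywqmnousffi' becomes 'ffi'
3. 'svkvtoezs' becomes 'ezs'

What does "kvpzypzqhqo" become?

hqo

The rule is to keep only the last 3 characters.
"kvpzypzqhqo" → "hqo".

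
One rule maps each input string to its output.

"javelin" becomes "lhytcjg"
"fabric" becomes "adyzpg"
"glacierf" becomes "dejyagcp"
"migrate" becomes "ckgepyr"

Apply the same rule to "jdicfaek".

ihbgadyc

Each output is the input with this applied: shift every letter 2 places backward in the alphabet (wrapping around), then move the last character to the front.
Starting from "jdicfaek": after the first operation, "hbgadyci"; after the second, "ihbgadyc".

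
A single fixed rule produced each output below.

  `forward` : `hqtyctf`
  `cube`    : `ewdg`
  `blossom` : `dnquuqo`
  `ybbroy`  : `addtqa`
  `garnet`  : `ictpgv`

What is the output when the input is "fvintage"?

Each output is the input with this applied: shift every letter 2 places forward in the alphabet (wrapping around).
Doing the same to "fvintage": "hxkpvcig".

hxkpvcig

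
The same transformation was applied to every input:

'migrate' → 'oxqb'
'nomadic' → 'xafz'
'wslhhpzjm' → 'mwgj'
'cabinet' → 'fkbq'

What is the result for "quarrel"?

oobi

In each case the input is transformed by: shift every letter 3 places backward in the alphabet (wrapping around), then keep only the last 4 characters.
Applying both steps to "quarrel": "nrxoobi", then "oobi".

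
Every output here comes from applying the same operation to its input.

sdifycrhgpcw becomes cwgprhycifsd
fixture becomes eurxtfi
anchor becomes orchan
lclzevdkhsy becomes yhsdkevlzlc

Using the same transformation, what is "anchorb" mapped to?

Each output is the input with this applied: swap each adjacent pair of characters (1↔2, 3↔4, ...), then reverse the string.
"anchorb" → "nahcrob" → "borchan".

borchan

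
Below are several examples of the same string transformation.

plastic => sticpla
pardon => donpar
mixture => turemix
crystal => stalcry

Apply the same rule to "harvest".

Rule — move the first 3 characters to the end (rotate left by 3).
Applying that to "harvest" gives "vesthar".

vesthar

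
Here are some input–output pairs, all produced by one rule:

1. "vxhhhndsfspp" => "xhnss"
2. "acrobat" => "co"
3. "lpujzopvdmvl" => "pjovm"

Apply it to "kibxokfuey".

The pattern: keep every other character starting from the second (positions 2nd, 4th, 6th, ...), then delete the last character.
"kibxokfuey" → "ixkuy" → "ixku".

ixku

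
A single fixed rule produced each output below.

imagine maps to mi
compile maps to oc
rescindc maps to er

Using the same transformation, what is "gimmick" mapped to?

The pattern: swap each adjacent pair of characters (1↔2, 3↔4, ...), then keep only the first 2 characters.
For "gimmick", step one produces "igmmcik"; step two turns that into "ig".

ig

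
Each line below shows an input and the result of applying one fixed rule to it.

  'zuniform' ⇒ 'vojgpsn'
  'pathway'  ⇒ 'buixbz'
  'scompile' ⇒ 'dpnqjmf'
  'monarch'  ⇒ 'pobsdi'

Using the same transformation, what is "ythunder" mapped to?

uivoefs

In each case the input is transformed by: shift every letter 1 place forward in the alphabet (wrapping around), then delete the first character.
Applying both steps to "ythunder": "zuivoefs", then "uivoefs".
(Check on "pathway": → "qbuixbz" → "buixbz" ✓)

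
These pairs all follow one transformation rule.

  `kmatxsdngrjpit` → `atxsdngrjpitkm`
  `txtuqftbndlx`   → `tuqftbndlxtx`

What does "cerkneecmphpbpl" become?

The transformation: move the first 2 characters to the end (rotate left by 2).
For "cerkneecmphpbpl" the result is "rkneecmphpbplce".

rkneecmphpbplce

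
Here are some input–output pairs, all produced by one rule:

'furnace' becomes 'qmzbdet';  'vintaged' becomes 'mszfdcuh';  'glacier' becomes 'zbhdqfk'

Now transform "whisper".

In each case the input is transformed by: shift every letter 1 place backward in the alphabet (wrapping around), then move the first 2 characters to the end (rotate left by 2).
"whisper" → "hrodqvg".

hrodqvg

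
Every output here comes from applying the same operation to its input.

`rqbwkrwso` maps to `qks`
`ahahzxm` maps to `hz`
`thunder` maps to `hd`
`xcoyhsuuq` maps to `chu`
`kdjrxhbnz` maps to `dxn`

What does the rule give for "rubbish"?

ui

Looking at the pairs, the operation is to keep one character in every 3, starting at position 2 (positions 2nd, 5th, 8th, ...).
Applying that to "rubbish" gives "ui".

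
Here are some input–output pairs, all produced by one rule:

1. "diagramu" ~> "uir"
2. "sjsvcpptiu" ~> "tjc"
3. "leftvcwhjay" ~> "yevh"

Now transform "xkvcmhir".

rkm

The transformation: keep one character in every 3, starting at position 2 (positions 2nd, 5th, 8th, ...), then move the last character to the front.
"xkvcmhir" → "kmr" → "rkm".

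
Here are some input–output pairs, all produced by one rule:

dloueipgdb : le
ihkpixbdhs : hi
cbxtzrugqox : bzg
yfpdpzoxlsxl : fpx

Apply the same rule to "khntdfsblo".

hd

Each output is the input with this applied: delete the last 3 characters, then keep one character in every 3, starting at position 2 (positions 2nd, 5th, 8th, ...).
Working it through for "khntdfsblo": intermediate "khntdfs", final "hd".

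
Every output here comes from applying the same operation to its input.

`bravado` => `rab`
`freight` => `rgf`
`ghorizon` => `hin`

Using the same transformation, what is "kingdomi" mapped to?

What's happening: move the first character to the end, then keep one character in every 3, starting at position 1 (positions 1st, 4th, 7th, ...).
Starting from "kingdomi": after the first operation, "ingdomik"; after the second, "idi".
(Check on "ghorizon": → "horizong" → "hin" ✓)

idi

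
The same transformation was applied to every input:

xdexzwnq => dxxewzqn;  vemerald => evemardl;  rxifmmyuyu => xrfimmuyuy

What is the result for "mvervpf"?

Looking at the pairs, the operation is to swap each adjacent pair of characters (1↔2, 3↔4, ...).
For "mvervpf" the result is "vmrepvf".

vmrepvf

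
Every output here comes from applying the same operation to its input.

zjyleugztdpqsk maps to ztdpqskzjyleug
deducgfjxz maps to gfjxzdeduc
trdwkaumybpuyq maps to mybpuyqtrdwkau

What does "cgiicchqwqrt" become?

In each case the input is transformed by: swap the front and back halves of the string.
"cgiicchqwqrt" → "hqwqrtcgiicc".

hqwqrtcgiicc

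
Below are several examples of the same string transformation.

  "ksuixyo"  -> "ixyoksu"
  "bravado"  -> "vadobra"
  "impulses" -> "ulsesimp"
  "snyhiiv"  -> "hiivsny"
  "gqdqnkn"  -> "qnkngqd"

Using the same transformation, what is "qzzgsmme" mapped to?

gsmmeqzz

In each case the input is transformed by: move the first 3 characters to the end (rotate left by 3).
"qzzgsmme" → "gsmmeqzz".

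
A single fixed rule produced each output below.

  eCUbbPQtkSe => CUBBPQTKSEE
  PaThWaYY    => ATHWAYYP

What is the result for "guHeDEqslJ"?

UHEDEQSLJG

What's happening: move the first character to the end, then convert every letter to uppercase.
Doing the same to "guHeDEqslJ": "UHEDEQSLJG".
(Check on "PaThWaYY": → "aThWaYYP" → "ATHWAYYP" ✓)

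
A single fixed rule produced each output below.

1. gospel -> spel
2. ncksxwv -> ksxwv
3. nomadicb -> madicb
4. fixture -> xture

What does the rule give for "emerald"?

erald

Rule — delete the first 2 characters.
On "emerald" that produces "erald".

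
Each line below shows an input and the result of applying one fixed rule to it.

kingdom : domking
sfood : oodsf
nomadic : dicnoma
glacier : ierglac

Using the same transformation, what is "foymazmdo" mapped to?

The transformation: move the last 3 characters to the front (rotate right by 3).
So "foymazmdo" becomes "mdofoymaz".

mdofoymaz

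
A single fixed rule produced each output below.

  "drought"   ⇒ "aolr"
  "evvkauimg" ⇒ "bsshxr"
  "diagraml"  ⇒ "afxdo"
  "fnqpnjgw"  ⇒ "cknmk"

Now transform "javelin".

gxsb

The pattern: delete the last 3 characters, then shift every letter 3 places backward in the alphabet (wrapping around).
Applying that to "javelin" gives "gxsb".
(Check on "fnqpnjgw": → "fnqpn" → "cknmk" ✓)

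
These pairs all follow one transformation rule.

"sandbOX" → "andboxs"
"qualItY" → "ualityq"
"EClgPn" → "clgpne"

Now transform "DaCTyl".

actyld

What's happening: move the first character to the end, then convert every letter to lowercase.
For "DaCTyl", step one produces "aCTylD"; step two turns that into "actyld".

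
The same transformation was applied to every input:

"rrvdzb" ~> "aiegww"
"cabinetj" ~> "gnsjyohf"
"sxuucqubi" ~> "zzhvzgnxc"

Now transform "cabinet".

gnsjyhf

The transformation: move the first 2 characters to the end (rotate left by 2), then shift every letter 5 places forward in the alphabet (wrapping around).
For "cabinet" the result is "gnsjyhf".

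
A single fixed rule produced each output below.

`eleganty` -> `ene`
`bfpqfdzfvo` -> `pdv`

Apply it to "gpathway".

What's happening: move the first character to the end, then keep one character in every 3, starting at position 2 (positions 2nd, 5th, 8th, ...).
For "gpathway", step one produces "pathwayg"; step two turns that into "awg".

awg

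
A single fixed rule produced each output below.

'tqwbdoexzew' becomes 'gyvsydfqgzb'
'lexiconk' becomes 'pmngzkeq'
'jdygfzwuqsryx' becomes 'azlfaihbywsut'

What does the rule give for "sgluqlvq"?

The transformation: shift every letter 2 places forward in the alphabet (wrapping around), then move the last 2 characters to the front (rotate right by 2).
For "sgluqlvq", step one produces "uinwsnxs"; step two turns that into "xsuinwsn".

xsuinwsn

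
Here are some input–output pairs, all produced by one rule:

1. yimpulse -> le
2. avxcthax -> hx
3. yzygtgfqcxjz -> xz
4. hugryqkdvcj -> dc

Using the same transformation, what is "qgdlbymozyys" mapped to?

Each output is the input with this applied: keep every other character starting from the second (positions 2nd, 4th, 6th, ...), then keep only the last 2 characters.
Applying both steps to "qgdlbymozyys": "glyoys", then "ys".

ys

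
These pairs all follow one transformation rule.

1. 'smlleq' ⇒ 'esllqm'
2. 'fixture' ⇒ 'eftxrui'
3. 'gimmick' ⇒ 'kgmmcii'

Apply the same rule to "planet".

epnatl

What's happening: swap each adjacent pair of characters (1↔2, 3↔4, ...), then swap the first and last characters.
Applying both steps to "planet": "lpnate", then "epnatl".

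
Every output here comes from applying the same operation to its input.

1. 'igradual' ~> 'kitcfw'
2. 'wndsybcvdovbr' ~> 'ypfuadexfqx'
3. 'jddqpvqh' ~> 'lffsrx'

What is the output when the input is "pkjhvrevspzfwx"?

Looking at the pairs, the operation is to delete the last 2 characters, then shift every letter 2 places forward in the alphabet (wrapping around).
Doing the same to "pkjhvrevspzfwx": "rmljxtgxurbh".

rmljxtgxurbh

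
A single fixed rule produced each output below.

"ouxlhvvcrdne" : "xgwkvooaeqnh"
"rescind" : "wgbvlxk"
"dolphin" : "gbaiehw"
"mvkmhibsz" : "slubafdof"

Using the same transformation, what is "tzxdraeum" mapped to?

fnxtkwqsm

Each output is the input with this applied: reverse the string, then shift every letter 7 places backward in the alphabet (wrapping around).
Starting from "tzxdraeum": after the first operation, "mueardxzt"; after the second, "fnxtkwqsm".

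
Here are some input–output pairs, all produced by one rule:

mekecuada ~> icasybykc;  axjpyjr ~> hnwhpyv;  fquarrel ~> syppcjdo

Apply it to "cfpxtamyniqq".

nvrykwlgooad

Rule — shift every letter 2 places backward in the alphabet (wrapping around), then move the first 2 characters to the end (rotate left by 2).
Applying both steps to "cfpxtamyniqq": "adnvrykwlgoo", then "nvrykwlgooad".
(Check on "axjpyjr": → "yvhnwhp" → "hnwhpyv" ✓)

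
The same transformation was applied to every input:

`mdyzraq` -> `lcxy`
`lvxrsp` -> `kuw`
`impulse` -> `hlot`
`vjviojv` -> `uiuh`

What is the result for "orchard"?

Each output is the input with this applied: delete the last 3 characters, then shift every letter 1 place backward in the alphabet (wrapping around).
"orchard" → "orch" → "nqbg".

nqbg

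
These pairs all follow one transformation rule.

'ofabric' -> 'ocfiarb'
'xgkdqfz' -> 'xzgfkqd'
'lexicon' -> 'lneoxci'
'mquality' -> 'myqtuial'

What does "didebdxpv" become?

What's happening: take characters alternately from the front and the back (1st, last, 2nd, 2nd-last, ...).
So "didebdxpv" becomes "dvipdxedb".

dvipdxedb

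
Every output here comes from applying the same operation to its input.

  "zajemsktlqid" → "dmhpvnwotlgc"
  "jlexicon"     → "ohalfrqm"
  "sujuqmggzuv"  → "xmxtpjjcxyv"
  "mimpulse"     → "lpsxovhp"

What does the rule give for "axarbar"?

What's happening: move the first character to the end, then shift every letter 3 places forward in the alphabet (wrapping around).
Working it through for "axarbar": intermediate "xarbara", final "aduedud".

aduedud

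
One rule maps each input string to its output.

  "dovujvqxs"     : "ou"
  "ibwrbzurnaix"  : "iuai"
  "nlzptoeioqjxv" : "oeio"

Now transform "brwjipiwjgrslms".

Looking at the pairs, the operation is to keep only the vowels.
Doing the same to "brwjipiwjgrslms": "ii".

ii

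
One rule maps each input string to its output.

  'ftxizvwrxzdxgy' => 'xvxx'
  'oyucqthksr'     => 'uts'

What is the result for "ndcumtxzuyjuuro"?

ctuuo

Each output is the input with this applied: keep one character in every 3, starting at position 3 (positions 3rd, 6th, 9th, ...).
"ndcumtxzuyjuuro" → "ctuuo".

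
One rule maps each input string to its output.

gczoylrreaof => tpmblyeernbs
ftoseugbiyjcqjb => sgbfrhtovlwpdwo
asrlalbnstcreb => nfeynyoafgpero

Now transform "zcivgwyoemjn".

Rule — shift every letter 13 places forward in the alphabet (wrapping around) — i.e. ROT13.
On "zcivgwyoemjn" that produces "mpvitjlbrzwa".

mpvitjlbrzwa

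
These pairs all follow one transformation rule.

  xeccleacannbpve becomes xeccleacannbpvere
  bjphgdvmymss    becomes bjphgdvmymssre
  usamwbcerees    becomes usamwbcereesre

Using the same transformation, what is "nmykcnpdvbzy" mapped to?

The transformation: append "re".
Applying that to "nmykcnpdvbzy" gives "nmykcnpdvbzyre".

nmykcnpdvbzyre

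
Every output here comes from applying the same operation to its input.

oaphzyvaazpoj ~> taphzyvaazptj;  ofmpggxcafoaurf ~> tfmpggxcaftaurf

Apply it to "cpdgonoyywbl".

cpdgtntyywbl

The transformation: replace every "o" with "t".
So "cpdgonoyywbl" becomes "cpdgtntyywbl".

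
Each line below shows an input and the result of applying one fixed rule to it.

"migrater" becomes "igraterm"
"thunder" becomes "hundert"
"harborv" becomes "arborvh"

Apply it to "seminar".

The transformation: move the first character to the end.
So "seminar" becomes "eminars".

eminars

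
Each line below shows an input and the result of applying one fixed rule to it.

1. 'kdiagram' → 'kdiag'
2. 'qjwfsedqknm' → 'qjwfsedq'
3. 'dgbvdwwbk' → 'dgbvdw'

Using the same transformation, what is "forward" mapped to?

forw

Each output is the input with this applied: delete the last 3 characters.
So "forward" becomes "forw".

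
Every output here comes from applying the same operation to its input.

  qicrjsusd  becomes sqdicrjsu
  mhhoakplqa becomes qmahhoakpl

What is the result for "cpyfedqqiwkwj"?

Rule — swap the first and last characters, then move the last 2 characters to the front (rotate right by 2).
For "cpyfedqqiwkwj", step one produces "jpyfedqqiwkwc"; step two turns that into "wcjpyfedqqiwk".
(Check on "qicrjsusd": → "dicrjsusq" → "sqdicrjsu" ✓)

wcjpyfedqqiwk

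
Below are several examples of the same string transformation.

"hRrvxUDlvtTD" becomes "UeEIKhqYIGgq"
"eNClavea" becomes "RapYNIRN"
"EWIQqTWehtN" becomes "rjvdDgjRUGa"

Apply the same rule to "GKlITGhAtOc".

Looking at the pairs, the operation is to flip the case of every letter, then shift every letter 13 places forward in the alphabet (wrapping around) — i.e. ROT13.
Applying both steps to "GKlITGhAtOc": "gkLitgHaToC", then "txYvgtUnGbP".

txYvgtUnGbP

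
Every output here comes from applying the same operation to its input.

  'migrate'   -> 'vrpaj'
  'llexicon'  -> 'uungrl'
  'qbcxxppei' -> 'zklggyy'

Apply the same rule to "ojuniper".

In each case the input is transformed by: delete the last 2 characters, then shift every letter 9 places forward in the alphabet (wrapping around).
Starting from "ojuniper": after the first operation, "ojunip"; after the second, "xsdwry".

xsdwry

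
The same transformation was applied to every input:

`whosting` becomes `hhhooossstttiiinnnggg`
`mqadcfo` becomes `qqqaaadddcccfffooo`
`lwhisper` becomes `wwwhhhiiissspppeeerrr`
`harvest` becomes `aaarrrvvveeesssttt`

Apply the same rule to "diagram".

Looking at the pairs, the operation is to delete the first character, then repeat every character 3 times.
"diagram" → "iagram" → "iiiaaagggrrraaammm".

iiiaaagggrrraaammm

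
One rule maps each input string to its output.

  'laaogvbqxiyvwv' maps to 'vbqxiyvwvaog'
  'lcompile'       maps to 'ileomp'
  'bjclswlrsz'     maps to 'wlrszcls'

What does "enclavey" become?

Each output is the input with this applied: delete the first 2 characters, then move the first 3 characters to the end (rotate left by 3).
Applying that to "enclavey" gives "veycla".

veycla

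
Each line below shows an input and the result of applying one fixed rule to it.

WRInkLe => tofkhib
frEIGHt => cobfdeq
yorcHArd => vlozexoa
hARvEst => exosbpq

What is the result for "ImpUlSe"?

fjmripb

In each case the input is transformed by: shift every letter 3 places backward in the alphabet (wrapping around), then convert every letter to lowercase.
On "ImpUlSe": the first step gives "FjmRiPb", and the second then gives "fjmripb".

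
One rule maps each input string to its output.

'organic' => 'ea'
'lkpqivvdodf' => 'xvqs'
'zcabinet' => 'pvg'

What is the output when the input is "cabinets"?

In each case the input is transformed by: keep one character in every 3, starting at position 2 (positions 2nd, 5th, 8th, ...), then shift every letter 13 places forward in the alphabet (wrapping around) — i.e. ROT13.
On "cabinets": the first step gives "ans", and the second then gives "naf".

naf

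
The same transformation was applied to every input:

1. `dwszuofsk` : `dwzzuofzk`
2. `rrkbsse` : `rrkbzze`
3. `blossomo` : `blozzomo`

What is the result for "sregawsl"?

zregawzl

The pattern: replace every "s" with "z".
On "sregawsl" that produces "zregawzl".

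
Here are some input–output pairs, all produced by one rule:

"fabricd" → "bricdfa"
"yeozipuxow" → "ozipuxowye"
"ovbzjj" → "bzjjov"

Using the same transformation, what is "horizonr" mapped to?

In each case the input is transformed by: move the first 2 characters to the end (rotate left by 2).
"horizonr" → "rizonrho".

rizonrho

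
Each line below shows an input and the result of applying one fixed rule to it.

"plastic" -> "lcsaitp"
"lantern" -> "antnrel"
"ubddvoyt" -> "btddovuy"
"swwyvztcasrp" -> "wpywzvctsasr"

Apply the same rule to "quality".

In each case the input is transformed by: swap the first and last characters, then swap each adjacent pair of characters (1↔2, 3↔4, ...).
On "quality" that produces "uylatiq".

uylatiq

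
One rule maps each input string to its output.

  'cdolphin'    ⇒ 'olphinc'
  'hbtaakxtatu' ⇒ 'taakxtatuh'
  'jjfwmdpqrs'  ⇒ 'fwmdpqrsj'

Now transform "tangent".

ngentt

Rule — move the first character to the end, then delete the first character.
For "tangent", step one produces "angentt"; step two turns that into "ngentt".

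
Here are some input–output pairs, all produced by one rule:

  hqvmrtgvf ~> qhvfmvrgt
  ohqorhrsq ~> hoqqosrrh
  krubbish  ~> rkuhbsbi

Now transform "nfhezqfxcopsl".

Rule — move the first character to the end, then take characters alternately from the front and the back (1st, last, 2nd, 2nd-last, ...).
Applying both steps to "nfhezqfxcopsl": "fhezqfxcopsln", then "fnhleszpqofcx".

fnhleszpqofcx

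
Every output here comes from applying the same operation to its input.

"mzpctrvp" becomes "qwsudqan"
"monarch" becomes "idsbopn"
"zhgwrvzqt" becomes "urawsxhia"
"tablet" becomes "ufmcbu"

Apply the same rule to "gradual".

mbvebsh

The pattern: reverse the string, then shift every letter 1 place forward in the alphabet (wrapping around).
Applying both steps to "gradual": "laudarg", then "mbvebsh".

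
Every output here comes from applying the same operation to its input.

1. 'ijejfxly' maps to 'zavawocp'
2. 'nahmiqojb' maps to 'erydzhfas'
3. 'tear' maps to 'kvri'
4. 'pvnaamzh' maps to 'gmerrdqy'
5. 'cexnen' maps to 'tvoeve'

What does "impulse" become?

In each case the input is transformed by: shift every letter 9 places backward in the alphabet (wrapping around).
So "impulse" becomes "zdglcjv".

zdglcjv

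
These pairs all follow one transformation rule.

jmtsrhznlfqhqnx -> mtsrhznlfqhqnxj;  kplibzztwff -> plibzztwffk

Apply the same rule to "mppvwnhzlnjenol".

ppvwnhzlnjenolm

Each output is the input with this applied: move the first character to the end.
For "mppvwnhzlnjenol" the result is "ppvwnhzlnjenolm".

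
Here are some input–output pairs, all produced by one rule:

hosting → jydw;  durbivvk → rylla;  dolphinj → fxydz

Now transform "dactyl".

Rule — delete the first 3 characters, then shift every letter 10 places backward in the alphabet (wrapping around).
"dactyl" → "tyl" → "job".

job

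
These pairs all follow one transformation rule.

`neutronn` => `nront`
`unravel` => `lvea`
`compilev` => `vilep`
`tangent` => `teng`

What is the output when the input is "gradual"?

What's happening: delete the first 3 characters, then swap the first and last characters.
On "gradual" that produces "luad".

luad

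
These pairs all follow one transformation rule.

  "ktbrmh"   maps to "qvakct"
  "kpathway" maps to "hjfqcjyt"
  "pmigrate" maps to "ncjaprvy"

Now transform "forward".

majfaxo

In each case the input is transformed by: reverse the string, then shift every letter 9 places forward in the alphabet (wrapping around).
Working it through for "forward": intermediate "drawrof", final "majfaxo".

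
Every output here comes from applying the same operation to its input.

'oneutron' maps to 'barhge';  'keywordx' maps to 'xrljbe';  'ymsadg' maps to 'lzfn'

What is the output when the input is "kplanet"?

xcyna

What's happening: delete the last 2 characters, then shift every letter 13 places forward in the alphabet (wrapping around) — i.e. ROT13.
Working it through for "kplanet": intermediate "kplan", final "xcyna".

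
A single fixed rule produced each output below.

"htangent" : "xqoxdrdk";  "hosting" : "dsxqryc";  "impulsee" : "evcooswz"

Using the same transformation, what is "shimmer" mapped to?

In each case the input is transformed by: move the first 3 characters to the end (rotate left by 3), then shift every letter 10 places forward in the alphabet (wrapping around).
On "shimmer": the first step gives "mmershi", and the second then gives "wwobcrs".

wwobcrs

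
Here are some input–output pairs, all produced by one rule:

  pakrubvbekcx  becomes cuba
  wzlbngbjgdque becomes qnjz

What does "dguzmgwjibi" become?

The pattern: keep one character in every 3, starting at position 2 (positions 2nd, 5th, 8th, ...), then swap the first and last characters.
On "dguzmgwjibi": the first step gives "gmji", and the second then gives "imjg".

imjg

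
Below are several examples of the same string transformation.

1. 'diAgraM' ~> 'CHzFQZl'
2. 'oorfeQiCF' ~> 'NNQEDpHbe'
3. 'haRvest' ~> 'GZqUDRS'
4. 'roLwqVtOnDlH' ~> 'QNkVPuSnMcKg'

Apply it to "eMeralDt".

DlDQZKcS

Rule — shift every letter 1 place backward in the alphabet (wrapping around), then flip the case of every letter.
Applying both steps to "eMeralDt": "dLdqzkCs", then "DlDQZKcS".
(Check on "diAgraM": → "chZfqzL" → "CHzFQZl" ✓)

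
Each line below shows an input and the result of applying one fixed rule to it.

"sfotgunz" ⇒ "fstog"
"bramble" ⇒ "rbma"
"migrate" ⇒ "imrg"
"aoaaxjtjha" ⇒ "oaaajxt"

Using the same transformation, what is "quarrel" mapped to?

uqra

The pattern: delete the last 3 characters, then swap each adjacent pair of characters (1↔2, 3↔4, ...).
For "quarrel" the result is "uqra".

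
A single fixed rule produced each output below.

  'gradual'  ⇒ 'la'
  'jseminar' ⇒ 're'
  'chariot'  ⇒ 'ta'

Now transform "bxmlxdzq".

Rule — move the last 3 characters to the front (rotate right by 3), then keep one character in every 3, starting at position 3 (positions 3rd, 6th, 9th, ...).
"bxmlxdzq" → "dzqbxmlx" → "qm".

qm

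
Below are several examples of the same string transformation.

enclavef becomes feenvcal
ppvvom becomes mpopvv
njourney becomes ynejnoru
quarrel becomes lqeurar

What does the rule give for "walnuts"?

The rule is to take characters alternately from the front and the back (1st, last, 2nd, 2nd-last, ...), then swap each adjacent pair of characters (1↔2, 3↔4, ...).
Working it through for "walnuts": intermediate "wsatlun", final "swtauln".

swtauln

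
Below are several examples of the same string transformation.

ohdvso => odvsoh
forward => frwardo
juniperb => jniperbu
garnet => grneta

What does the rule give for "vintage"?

In each case the input is transformed by: move the first character to the end, then swap the first and last characters.
For "vintage" the result is "vntagei".

vntagei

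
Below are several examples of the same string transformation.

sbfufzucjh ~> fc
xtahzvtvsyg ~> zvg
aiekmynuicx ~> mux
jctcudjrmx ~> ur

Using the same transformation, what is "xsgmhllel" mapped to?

Rule — delete the first 2 characters, then keep one character in every 3, starting at position 3 (positions 3rd, 6th, 9th, ...).
Applying both steps to "xsgmhllel": "gmhllel", then "he".

he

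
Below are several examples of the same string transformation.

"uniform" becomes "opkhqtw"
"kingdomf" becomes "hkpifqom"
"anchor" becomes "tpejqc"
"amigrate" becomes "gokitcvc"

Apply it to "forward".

What's happening: swap the first and last characters, then shift every letter 2 places forward in the alphabet (wrapping around).
On "forward": the first step gives "dorwarf", and the second then gives "fqtycth".

fqtycth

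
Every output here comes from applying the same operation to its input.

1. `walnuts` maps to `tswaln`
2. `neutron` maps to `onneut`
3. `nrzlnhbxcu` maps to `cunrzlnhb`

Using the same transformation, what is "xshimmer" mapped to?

erxshim

In each case the input is transformed by: move the last 2 characters to the front (rotate right by 2), then delete the last character.
Starting from "xshimmer": after the first operation, "erxshimm"; after the second, "erxshim".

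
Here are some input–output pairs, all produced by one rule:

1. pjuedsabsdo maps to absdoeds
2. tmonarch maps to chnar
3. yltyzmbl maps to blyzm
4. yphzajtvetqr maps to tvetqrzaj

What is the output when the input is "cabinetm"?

tmine

The transformation: delete the first 3 characters, then move the first 3 characters to the end (rotate left by 3).
On "cabinetm" that produces "tmine".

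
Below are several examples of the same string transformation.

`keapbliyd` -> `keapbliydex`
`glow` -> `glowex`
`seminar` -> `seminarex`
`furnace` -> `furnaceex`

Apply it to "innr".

What's happening: append "ex".
"innr" → "innrex".

innrex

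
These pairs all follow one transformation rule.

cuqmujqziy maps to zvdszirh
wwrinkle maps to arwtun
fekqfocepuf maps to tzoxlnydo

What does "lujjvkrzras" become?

Looking at the pairs, the operation is to shift every letter 9 places forward in the alphabet (wrapping around), then delete the first 2 characters.
For "lujjvkrzras" the result is "ssetaiajb".

ssetaiajb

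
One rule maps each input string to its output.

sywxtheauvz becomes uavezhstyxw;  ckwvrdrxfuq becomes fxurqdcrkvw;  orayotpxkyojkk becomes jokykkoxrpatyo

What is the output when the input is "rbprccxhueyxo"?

yexuohrxbcpcr

The transformation: move the last 3 characters to the front (rotate right by 3), then take characters alternately from the front and the back (1st, last, 2nd, 2nd-last, ...).
Starting from "rbprccxhueyxo": after the first operation, "yxorbprccxhue"; after the second, "yexuohrxbcpcr".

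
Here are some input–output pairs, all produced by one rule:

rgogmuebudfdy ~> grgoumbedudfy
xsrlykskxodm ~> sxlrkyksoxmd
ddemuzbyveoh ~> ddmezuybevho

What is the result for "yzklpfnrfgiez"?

Looking at the pairs, the operation is to swap each adjacent pair of characters (1↔2, 3↔4, ...).
On "yzklpfnrfgiez" that produces "zylkfprngfeiz".

zylkfprngfeiz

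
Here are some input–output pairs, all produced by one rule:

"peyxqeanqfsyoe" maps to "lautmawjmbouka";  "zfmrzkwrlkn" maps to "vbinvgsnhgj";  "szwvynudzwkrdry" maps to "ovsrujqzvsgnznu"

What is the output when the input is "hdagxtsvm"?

dzwctpori

Looking at the pairs, the operation is to shift every letter 4 places backward in the alphabet (wrapping around).
For "hdagxtsvm" the result is "dzwctpori".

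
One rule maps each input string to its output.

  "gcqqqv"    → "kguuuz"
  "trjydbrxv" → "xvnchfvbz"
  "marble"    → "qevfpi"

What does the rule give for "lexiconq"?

Rule — shift every letter 4 places forward in the alphabet (wrapping around).
Applying that to "lexiconq" gives "pibmgsru".

pibmgsru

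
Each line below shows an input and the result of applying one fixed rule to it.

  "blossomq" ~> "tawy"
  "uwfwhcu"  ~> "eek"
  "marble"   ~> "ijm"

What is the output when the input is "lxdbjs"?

fja

Rule — shift every letter 8 places forward in the alphabet (wrapping around), then keep every other character starting from the second (positions 2nd, 4th, 6th, ...).
Working it through for "lxdbjs": intermediate "tfljra", final "fja".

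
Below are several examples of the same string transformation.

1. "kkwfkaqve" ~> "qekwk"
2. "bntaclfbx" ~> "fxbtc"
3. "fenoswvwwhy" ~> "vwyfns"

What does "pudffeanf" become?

What's happening: keep every other character starting from the first (positions 1st, 3rd, 5th, ...), then move the first 3 characters to the end (rotate left by 3).
On "pudffeanf": the first step gives "pdfaf", and the second then gives "afpdf".

afpdf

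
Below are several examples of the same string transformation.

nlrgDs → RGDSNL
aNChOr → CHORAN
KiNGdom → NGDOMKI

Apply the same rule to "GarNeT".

The rule is to move the first 2 characters to the end (rotate left by 2), then convert every letter to uppercase.
Applying both steps to "GarNeT": "rNeTGa", then "RNETGA".

RNETGA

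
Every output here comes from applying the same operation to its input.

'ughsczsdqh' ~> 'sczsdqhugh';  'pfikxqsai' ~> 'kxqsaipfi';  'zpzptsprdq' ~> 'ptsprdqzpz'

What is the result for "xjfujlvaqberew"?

ujlvaqberewxjf

Looking at the pairs, the operation is to move the first 3 characters to the end (rotate left by 3).
Applying that to "xjfujlvaqberew" gives "ujlvaqberewxjf".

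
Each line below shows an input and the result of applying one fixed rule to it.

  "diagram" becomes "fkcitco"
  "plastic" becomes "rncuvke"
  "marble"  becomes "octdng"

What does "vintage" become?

xkpvcig

The rule is to shift every letter 2 places forward in the alphabet (wrapping around).
For "vintage" the result is "xkpvcig".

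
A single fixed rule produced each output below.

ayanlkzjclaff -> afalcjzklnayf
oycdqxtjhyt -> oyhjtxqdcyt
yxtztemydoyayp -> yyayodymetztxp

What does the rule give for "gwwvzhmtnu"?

Looking at the pairs, the operation is to swap the first and last characters, then reverse the string.
Doing the same to "gwwvzhmtnu": "gntmhzvwwu".

gntmhzvwwu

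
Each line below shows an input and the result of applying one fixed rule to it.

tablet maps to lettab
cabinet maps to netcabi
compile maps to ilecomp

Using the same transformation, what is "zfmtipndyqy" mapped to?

The transformation: move the last 3 characters to the front (rotate right by 3).
For "zfmtipndyqy" the result is "yqyzfmtipnd".

yqyzfmtipnd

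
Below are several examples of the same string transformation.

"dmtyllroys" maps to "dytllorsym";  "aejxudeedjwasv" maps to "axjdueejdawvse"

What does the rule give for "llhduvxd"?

ldhvudxl

Rule — swap each adjacent pair of characters (1↔2, 3↔4, ...), then move the first character to the end.
Working it through for "llhduvxd": intermediate "lldhvudx", final "ldhvudxl".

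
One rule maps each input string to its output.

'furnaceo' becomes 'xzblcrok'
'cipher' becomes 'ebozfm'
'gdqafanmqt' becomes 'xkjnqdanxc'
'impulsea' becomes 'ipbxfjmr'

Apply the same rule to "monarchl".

Looking at the pairs, the operation is to shift every letter 3 places backward in the alphabet (wrapping around), then swap the front and back halves of the string.
Working it through for "monarchl": intermediate "jlkxozei", final "ozeijlkx".

ozeijlkx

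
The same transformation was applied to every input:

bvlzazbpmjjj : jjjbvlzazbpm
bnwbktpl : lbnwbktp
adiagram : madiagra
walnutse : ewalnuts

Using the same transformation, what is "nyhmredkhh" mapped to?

Rule — swap the front and back halves of the string, then move the first 3 characters to the end (rotate left by 3).
Working it through for "nyhmredkhh": intermediate "edkhhnyhmr", final "hhnyhmredk".

hhnyhmredk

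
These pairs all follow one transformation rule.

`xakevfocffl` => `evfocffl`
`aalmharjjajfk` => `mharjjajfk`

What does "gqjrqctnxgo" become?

Each output is the input with this applied: delete the first 3 characters.
So "gqjrqctnxgo" becomes "rqctnxgo".

rqctnxgo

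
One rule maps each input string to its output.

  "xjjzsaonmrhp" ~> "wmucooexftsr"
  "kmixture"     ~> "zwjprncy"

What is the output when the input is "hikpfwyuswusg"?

Each output is the input with this applied: shift every letter 5 places forward in the alphabet (wrapping around), then move the last 3 characters to the front (rotate right by 3).
Starting from "hikpfwyuswusg": after the first operation, "mnpukbdzxbzxl"; after the second, "zxlmnpukbdzxb".

zxlmnpukbdzxb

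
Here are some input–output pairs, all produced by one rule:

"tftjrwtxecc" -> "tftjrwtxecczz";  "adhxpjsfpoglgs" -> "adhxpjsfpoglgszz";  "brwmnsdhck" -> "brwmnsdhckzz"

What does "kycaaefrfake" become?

The pattern: append "zz".
Doing the same to "kycaaefrfake": "kycaaefrfakezz".

kycaaefrfakezz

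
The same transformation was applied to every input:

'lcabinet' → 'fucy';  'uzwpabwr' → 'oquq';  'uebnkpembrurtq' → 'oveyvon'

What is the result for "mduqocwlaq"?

What's happening: keep every other character starting from the first (positions 1st, 3rd, 5th, ...), then shift every letter 6 places backward in the alphabet (wrapping around).
For "mduqocwlaq" the result is "goiqu".
(Check on "uebnkpembrurtq": → "ubkebut" → "oveyvon" ✓)

goiqu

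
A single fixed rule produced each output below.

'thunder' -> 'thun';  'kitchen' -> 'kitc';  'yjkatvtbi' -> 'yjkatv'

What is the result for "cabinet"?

Looking at the pairs, the operation is to delete the last 3 characters.
So "cabinet" becomes "cabi".

cabi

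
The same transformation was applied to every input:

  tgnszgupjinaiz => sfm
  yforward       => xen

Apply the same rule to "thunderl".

sgt

Looking at the pairs, the operation is to shift every letter 1 place backward in the alphabet (wrapping around), then keep only the first 3 characters.
Starting from "thunderl": after the first operation, "sgtmcdqk"; after the second, "sgt".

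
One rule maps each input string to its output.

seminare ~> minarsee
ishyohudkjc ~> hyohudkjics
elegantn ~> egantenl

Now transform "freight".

eighftr

The transformation: swap the first and last characters, then move the first 2 characters to the end (rotate left by 2).
Working it through for "freight": intermediate "treighf", final "eighftr".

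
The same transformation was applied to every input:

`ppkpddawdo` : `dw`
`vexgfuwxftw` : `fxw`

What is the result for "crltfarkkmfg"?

In each case the input is transformed by: delete the first 3 characters, then keep one character in every 3, starting at position 2 (positions 2nd, 5th, 8th, ...).
For "crltfarkkmfg" the result is "fkf".

fkf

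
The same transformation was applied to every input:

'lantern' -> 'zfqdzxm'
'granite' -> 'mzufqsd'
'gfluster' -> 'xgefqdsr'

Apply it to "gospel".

Rule — shift every letter 12 places forward in the alphabet (wrapping around), then move the first 2 characters to the end (rotate left by 2).
So "gospel" becomes "ebqxsa".

ebqxsa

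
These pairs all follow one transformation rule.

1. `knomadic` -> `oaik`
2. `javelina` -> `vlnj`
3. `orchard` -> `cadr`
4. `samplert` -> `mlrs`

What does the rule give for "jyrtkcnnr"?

rknry

The transformation: move the first 2 characters to the end (rotate left by 2), then keep every other character starting from the first (positions 1st, 3rd, 5th, ...).
Working it through for "jyrtkcnnr": intermediate "rtkcnnrjy", final "rknry".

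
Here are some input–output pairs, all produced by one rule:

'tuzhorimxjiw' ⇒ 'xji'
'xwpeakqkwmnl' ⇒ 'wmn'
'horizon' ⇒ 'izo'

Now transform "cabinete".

In each case the input is transformed by: move the last character to the front, then keep only the last 3 characters.
"cabinete" → "ecabinet" → "net".

net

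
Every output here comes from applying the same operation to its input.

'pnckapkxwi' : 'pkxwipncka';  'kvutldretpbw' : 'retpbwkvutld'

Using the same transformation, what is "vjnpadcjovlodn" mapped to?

What's happening: swap the front and back halves of the string.
Doing the same to "vjnpadcjovlodn": "jovlodnvjnpadc".

jovlodnvjnpadc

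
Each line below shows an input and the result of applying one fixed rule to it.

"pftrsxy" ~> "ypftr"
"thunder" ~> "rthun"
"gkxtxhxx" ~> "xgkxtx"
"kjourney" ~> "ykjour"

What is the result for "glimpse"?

eglim

Each output is the input with this applied: move the last 3 characters to the front (rotate right by 3), then delete the first 2 characters.
For "glimpse", step one produces "pseglim"; step two turns that into "eglim".
(Check on "pftrsxy": → "sxypftr" → "ypftr" ✓)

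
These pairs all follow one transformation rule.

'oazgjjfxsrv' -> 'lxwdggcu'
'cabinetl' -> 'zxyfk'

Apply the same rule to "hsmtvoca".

The rule is to shift every letter 3 places backward in the alphabet (wrapping around), then delete the last 3 characters.
On "hsmtvoca" that produces "epjqs".
(Check on "oazgjjfxsrv": → "lxwdggcupos" → "lxwdggcu" ✓)

epjqs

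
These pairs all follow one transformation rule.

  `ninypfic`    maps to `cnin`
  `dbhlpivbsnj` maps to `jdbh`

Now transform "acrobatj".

jacr

What's happening: move the first 3 characters to the end (rotate left by 3), then keep only the last 4 characters.
On "acrobatj": the first step gives "obatjacr", and the second then gives "jacr".
(Check on "ninypfic": → "ypficnin" → "cnin" ✓)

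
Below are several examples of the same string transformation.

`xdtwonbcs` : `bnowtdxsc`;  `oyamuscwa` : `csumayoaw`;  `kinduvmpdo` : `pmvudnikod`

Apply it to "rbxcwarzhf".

Each output is the input with this applied: reverse the string, then move the first 2 characters to the end (rotate left by 2).
On "rbxcwarzhf": the first step gives "fhzrawcxbr", and the second then gives "zrawcxbrfh".

zrawcxbrfh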